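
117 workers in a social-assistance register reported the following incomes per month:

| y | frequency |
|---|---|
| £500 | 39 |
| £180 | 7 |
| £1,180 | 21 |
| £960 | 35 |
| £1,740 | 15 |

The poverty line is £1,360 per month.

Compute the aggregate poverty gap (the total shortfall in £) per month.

Poor units: 7×£180, 39×£500, 35×£960, 21×£1,180 (q = 102 of N = 117).
Individual gaps: 7×(1360−180) = 8260; 39×(1360−500) = 33540; 35×(1360−960) = 14000; 21×(1360−1180) = 3780.
Aggregate gap = £59,580.

£59,580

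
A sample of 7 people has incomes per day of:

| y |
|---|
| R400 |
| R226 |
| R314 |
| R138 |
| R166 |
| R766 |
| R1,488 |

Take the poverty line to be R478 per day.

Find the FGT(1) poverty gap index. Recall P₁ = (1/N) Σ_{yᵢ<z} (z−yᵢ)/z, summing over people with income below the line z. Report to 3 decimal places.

0.342

Below z: R138, R166, R226, R314, R400 (q = 5 of N = 7).
Shortfall ratios: (478−138)/478 = 0.7113; (478−166)/478 = 0.6527; (478−226)/478 = 0.5272; (478−314)/478 = 0.3431; (478−400)/478 = 0.1632.
Sum of shortfalls = 2.397490; P₁ averages over all N: 2.397490 / 7 = 0.342.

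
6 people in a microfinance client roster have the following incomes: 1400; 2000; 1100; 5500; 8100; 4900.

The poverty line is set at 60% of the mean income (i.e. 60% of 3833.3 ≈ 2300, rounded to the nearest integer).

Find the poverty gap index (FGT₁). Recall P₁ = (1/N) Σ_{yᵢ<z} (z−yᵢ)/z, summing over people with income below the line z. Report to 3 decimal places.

0.174

Below z: 1100, 1400, 2000 (q = 3 of N = 6).
Shortfall ratios: (2300−1100)/2300 = 0.5217; (2300−1400)/2300 = 0.3913; (2300−2000)/2300 = 0.1304.
Σ = 1.043478. Dividing by the full population N = 6 gives P₁ = 0.174.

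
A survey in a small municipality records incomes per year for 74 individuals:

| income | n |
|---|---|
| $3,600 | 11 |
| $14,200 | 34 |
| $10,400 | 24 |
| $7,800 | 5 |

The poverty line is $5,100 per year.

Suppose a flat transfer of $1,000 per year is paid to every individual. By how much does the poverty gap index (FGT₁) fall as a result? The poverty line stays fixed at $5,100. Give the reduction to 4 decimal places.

Before: below the line — 11×$3,600; poverty gap index (FGT₁) = 0.043720.
After the $1,000 transfer: below the line — 11×$4,600; poverty gap index (FGT₁) = 0.014573.
Reduction = 0.043720 − 0.014573 = 0.0291.

0.0291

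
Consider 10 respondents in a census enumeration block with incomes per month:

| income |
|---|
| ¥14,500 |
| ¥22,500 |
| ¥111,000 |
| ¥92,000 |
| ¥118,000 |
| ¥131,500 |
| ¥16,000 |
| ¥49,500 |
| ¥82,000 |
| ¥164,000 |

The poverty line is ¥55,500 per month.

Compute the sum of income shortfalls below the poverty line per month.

Below the line: ¥14,500, ¥16,000, ¥22,500, ¥49,500 (q = 4 of N = 10).
Individual gaps: 55500−14500 = 41000; 55500−16000 = 39500; 55500−22500 = 33000; 55500−49500 = 6000.
Aggregate gap = ¥119,500.

¥119,500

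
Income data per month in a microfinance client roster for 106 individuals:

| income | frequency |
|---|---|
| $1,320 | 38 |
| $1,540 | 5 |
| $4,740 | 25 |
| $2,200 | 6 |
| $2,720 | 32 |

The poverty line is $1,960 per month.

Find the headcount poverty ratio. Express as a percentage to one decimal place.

40.6%

43 of the 106 individuals have income below $1,960.
H = 43/106 = 40.6%.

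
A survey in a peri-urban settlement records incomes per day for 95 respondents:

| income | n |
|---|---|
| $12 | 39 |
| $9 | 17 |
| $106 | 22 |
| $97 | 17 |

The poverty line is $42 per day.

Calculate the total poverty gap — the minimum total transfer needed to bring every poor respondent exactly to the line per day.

Incomes under z: 17×$9, 39×$12 (q = 56 of N = 95).
Individual gaps: 17×(42−9) = 561; 39×(42−12) = 1170.
Aggregate gap = $1,731.

$1,731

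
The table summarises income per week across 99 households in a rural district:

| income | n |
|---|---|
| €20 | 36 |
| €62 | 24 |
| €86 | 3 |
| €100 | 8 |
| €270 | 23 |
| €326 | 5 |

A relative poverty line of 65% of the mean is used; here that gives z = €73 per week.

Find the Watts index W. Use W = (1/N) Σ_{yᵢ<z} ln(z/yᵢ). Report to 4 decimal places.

0.5104

Incomes under z: 36×€20, 24×€62 (q = 60 of N = 99).
Log gaps: ln(73/20) = 1.2947 (×36); ln(73/62) = 0.1633 (×24).
W = 50.529979 / 99 = 0.5104.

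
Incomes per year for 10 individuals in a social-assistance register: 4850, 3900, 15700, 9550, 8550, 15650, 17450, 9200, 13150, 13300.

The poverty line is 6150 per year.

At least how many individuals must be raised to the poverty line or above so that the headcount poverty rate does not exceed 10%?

Currently q = 2 of N = 10 are below the line (H = 0.200).
A headcount ratio of at most 10% allows at most ⌊0.10 × 10⌋ = 1 poor individuals.
So at least 2 − 1 = 1 must be lifted.

1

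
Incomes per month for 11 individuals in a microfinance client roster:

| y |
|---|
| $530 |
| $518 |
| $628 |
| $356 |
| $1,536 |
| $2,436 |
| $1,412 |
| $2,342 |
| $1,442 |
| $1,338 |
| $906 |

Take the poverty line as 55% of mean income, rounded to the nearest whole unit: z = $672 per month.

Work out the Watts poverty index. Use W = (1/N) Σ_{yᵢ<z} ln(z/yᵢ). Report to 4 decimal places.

0.1092

Below z: $356, $518, $530, $628 (q = 4 of N = 11).
Log shortfalls: ln(672/356) = 0.6353; ln(672/518) = 0.2603; ln(672/530) = 0.2374; ln(672/628) = 0.0677.
W = 1.200710 / 11 = 0.1092.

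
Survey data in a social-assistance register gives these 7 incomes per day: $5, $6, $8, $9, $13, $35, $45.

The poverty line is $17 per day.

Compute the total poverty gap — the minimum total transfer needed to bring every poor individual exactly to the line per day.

$44

Poor units: $5, $6, $8, $9, $13 (q = 5 of N = 7).
Individual gaps: 17−5 = 12; 17−6 = 11; 17−8 = 9; 17−9 = 8; 17−13 = 4.
Aggregate gap = $44.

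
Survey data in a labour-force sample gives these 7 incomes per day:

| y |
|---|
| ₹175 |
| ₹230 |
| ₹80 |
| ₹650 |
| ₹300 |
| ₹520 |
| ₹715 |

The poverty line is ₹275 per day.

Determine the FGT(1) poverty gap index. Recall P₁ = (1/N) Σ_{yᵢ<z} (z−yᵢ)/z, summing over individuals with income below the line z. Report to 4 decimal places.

Poor units: ₹80, ₹175, ₹230 (q = 3 of N = 7).
Gap ratios (z−y)/z: (275−80)/275 = 0.7091; (275−175)/275 = 0.3636; (275−230)/275 = 0.1636.
Σ = 1.236364. Dividing by the full population N = 7 gives P₁ = 0.1766.

0.1766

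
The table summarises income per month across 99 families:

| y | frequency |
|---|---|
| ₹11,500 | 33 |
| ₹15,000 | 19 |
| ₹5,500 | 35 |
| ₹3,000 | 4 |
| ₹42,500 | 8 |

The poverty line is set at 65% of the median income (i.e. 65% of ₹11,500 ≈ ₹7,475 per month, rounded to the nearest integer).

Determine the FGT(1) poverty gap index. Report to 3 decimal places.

Below z: 4×₹3,000, 35×₹5,500 (q = 39 of N = 99).
Gap ratios (z−y)/z: (7475−3000)/7475 = 0.5987 (×4); (7475−5500)/7475 = 0.2642 (×35).
Σ = 11.642140. Dividing by the full population N = 99 gives P₁ = 0.118.

0.118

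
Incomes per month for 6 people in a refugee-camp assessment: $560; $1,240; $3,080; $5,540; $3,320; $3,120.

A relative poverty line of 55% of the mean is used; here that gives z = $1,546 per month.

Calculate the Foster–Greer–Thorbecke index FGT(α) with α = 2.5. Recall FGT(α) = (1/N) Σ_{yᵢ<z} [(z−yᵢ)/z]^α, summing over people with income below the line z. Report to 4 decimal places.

Incomes under z: $560, $1,240 (q = 2 of N = 6).
Normalized shortfalls: (1546−560)/1546 = 0.6378; (1546−1240)/1546 = 0.1979.
Raised to α = 2.5: 0.32484; 0.01743.
Sum = 0.342269; FGT(2.5) = 0.342269 / 6 = 0.0570.

0.0570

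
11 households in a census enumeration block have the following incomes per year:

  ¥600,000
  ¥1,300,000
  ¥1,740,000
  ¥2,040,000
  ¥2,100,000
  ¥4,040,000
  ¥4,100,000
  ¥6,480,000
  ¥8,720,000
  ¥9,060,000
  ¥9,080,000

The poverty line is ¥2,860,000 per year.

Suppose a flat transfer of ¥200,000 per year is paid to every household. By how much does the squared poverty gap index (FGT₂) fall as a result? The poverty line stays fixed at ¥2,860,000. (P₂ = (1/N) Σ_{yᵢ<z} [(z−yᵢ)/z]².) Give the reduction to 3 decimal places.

Before: below the line — ¥600,000, ¥1,300,000, ¥1,740,000, ¥2,040,000, ¥2,100,000; squared poverty gap index (FGT₂) = 0.11165.
After the ¥200,000 transfer: below the line — ¥800,000, ¥1,500,000, ¥1,940,000, ¥2,240,000, ¥2,300,000; squared poverty gap index (FGT₂) = 0.08489.
Reduction = 0.11165 − 0.08489 = 0.027.

0.027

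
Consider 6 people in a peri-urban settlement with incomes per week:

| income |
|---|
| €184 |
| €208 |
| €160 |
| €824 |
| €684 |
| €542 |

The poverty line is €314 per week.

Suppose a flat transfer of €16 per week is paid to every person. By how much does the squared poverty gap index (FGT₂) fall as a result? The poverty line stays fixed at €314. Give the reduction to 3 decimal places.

0.020

Before: below the line — €160, €184, €208; squared poverty gap index (FGT₂) = 0.08765.
After the €16 transfer: below the line — €176, €200, €224; squared poverty gap index (FGT₂) = 0.06785.
Reduction = 0.08765 − 0.06785 = 0.020.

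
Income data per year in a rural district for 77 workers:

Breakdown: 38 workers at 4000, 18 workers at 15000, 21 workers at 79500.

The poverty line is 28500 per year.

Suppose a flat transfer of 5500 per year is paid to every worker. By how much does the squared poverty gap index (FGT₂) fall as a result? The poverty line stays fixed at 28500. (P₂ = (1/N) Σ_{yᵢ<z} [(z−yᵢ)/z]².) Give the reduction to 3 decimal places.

0.179

Before: below the line — 38×4000, 18×15000; squared poverty gap index (FGT₂) = 0.41715.
After the 5500 transfer: below the line — 38×9500, 18×20500; squared poverty gap index (FGT₂) = 0.23776.
Reduction = 0.41715 − 0.23776 = 0.179.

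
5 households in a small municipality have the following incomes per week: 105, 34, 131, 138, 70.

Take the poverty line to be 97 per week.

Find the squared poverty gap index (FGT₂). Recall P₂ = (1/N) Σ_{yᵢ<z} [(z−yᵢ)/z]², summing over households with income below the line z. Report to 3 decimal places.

0.100

Below the line: 34, 70 (q = 2 of N = 5).
Gap ratios (z−y)/z: (97−34)/97 = 0.6495; (97−70)/97 = 0.2784.
Squared: 0.4218; 0.0775.
Sum = 0.499309; P₂ = 0.499309 / 5 = 0.100.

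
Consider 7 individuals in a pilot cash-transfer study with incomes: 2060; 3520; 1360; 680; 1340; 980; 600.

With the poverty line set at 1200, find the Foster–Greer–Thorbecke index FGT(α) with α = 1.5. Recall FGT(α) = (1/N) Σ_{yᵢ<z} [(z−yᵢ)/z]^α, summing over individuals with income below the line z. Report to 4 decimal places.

0.1025

Below z: 600, 680, 980 (q = 3 of N = 7).
Shortfall ratios: (1200−600)/1200 = 0.5000; (1200−680)/1200 = 0.4333; (1200−980)/1200 = 0.1833.
Raised to α = 1.5: 0.35355; 0.28525; 0.07850.
Sum = 0.717307; FGT(1.5) = 0.717307 / 7 = 0.1025.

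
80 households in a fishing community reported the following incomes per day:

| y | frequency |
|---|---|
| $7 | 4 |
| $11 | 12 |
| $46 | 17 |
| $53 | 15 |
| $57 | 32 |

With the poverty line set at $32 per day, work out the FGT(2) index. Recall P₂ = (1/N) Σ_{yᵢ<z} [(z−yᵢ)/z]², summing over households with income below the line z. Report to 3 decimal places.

0.095

Incomes under z: 4×$7, 12×$11 (q = 16 of N = 80).
Relative gaps: (32−7)/32 = 0.7812 (×4); (32−11)/32 = 0.6562 (×12).
Squared: 0.6104 (×4); 0.4307 (×12).
Sum = 7.609375; P₂ = 7.609375 / 80 = 0.095.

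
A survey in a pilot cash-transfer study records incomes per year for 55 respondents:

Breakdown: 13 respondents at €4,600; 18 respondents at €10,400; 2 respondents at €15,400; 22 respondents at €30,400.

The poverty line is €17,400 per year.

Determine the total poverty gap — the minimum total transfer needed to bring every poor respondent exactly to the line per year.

Poor units: 13×€4,600, 18×€10,400, 2×€15,400 (q = 33 of N = 55).
Individual gaps: 13×(17400−4600) = 166400; 18×(17400−10400) = 126000; 2×(17400−15400) = 4000.
Aggregate gap = €296,400.

€296,400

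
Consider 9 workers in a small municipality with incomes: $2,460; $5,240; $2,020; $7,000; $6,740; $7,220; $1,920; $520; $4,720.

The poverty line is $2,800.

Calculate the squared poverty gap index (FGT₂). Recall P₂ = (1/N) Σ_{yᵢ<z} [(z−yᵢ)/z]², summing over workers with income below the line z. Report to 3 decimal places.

0.095

Incomes under z: $520, $1,920, $2,020, $2,460 (q = 4 of N = 9).
Shortfall ratios: (2800−520)/2800 = 0.8143; (2800−1920)/2800 = 0.3143; (2800−2020)/2800 = 0.2786; (2800−2460)/2800 = 0.1214.
Squared: 0.6631; 0.0988; 0.0776; 0.0147.
Sum = 0.854184; P₂ = 0.854184 / 9 = 0.095.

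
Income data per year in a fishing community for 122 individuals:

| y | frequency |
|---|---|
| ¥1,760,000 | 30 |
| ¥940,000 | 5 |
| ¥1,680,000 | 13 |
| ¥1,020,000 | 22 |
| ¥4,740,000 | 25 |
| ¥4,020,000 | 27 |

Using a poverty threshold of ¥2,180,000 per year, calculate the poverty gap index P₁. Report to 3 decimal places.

0.191

Incomes under z: 5×¥940,000, 22×¥1,020,000, 13×¥1,680,000, 30×¥1,760,000 (q = 70 of N = 122).
Normalized shortfalls: (2180000−940000)/2180000 = 0.5688 (×5); (2180000−1020000)/2180000 = 0.5321 (×22); (2180000−1680000)/2180000 = 0.2294 (×13); (2180000−1760000)/2180000 = 0.1927 (×30).
Sum of shortfalls = 23.311927; P₁ averages over all N: 23.311927 / 122 = 0.191.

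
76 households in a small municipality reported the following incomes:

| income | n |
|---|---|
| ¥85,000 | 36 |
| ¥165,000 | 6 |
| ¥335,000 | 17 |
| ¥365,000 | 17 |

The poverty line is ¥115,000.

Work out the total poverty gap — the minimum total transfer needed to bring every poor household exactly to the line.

¥1,080,000

Incomes under z: 36×¥85,000 (q = 36 of N = 76).
Individual gaps: 36×(115000−85000) = 1080000.
Aggregate gap = ¥1,080,000.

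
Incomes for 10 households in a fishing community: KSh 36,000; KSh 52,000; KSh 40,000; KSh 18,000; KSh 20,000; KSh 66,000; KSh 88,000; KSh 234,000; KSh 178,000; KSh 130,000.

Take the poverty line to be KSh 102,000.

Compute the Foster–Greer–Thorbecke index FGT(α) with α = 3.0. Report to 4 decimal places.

0.1738

Poor units: KSh 18,000, KSh 20,000, KSh 36,000, KSh 40,000, KSh 52,000, KSh 66,000, KSh 88,000 (q = 7 of N = 10).
Shortfall ratios: (102000−18000)/102000 = 0.8235; (102000−20000)/102000 = 0.8039; (102000−36000)/102000 = 0.6471; (102000−40000)/102000 = 0.6078; (102000−52000)/102000 = 0.4902; (102000−66000)/102000 = 0.3529; (102000−88000)/102000 = 0.1373.
Raised to α = 3.0: 0.55852; 0.51957; 0.27091; 0.22458; 0.11779; 0.04396; 0.00259.
Sum = 1.737921; FGT(3.0) = 1.737921 / 10 = 0.1738.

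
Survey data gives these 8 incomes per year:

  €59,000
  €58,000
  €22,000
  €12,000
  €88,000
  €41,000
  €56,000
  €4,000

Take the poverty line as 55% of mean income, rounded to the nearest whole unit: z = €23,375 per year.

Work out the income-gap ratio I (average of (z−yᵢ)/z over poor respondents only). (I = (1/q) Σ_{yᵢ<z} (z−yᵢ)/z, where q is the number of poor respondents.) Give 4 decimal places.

Incomes under z: €4,000, €12,000, €22,000 (q = 3 of N = 8).
Shortfall ratios (z−y)/z: 0.8289, 0.4866, 0.0588; sum = 1.374332.
The income-gap ratio divides by q (the poor only): 1.374332 / 3 = 0.4581.

0.4581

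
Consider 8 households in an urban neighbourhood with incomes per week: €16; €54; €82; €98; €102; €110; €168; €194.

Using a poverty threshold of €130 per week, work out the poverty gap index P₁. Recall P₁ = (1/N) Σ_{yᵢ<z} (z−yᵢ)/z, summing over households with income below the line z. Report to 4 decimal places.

0.3058

Poor units: €16, €54, €82, €98, €102, €110 (q = 6 of N = 8).
Gap ratios (z−y)/z: (130−16)/130 = 0.8769; (130−54)/130 = 0.5846; (130−82)/130 = 0.3692; (130−98)/130 = 0.2462; (130−102)/130 = 0.2154; (130−110)/130 = 0.1538.
Σ = 2.446154. Dividing by the full population N = 8 gives P₁ = 0.3058.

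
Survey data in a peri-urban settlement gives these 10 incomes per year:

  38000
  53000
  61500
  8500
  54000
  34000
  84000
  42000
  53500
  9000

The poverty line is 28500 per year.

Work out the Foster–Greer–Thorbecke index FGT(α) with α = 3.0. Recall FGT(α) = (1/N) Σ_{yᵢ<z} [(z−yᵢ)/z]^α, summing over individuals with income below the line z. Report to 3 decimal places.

Below z: 8500, 9000 (q = 2 of N = 10).
Relative gaps: (28500−8500)/28500 = 0.7018; (28500−9000)/28500 = 0.6842.
Raised to α = 3.0: 0.34559; 0.32031.
Sum = 0.665894; FGT(3.0) = 0.665894 / 10 = 0.067.

0.067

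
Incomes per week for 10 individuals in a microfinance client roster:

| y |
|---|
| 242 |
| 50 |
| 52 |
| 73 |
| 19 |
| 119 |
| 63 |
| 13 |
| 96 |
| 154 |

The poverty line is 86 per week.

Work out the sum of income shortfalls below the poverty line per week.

246

Poor units: 13, 19, 50, 52, 63, 73 (q = 6 of N = 10).
Individual gaps: 86−13 = 73; 86−19 = 67; 86−50 = 36; 86−52 = 34; 86−63 = 23; 86−73 = 13.
Aggregate gap = 246.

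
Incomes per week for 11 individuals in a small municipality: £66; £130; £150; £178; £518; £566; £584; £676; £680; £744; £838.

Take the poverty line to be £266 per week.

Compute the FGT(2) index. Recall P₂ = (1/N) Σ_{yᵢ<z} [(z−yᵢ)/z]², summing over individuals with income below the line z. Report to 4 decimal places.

0.1024

Incomes under z: £66, £130, £150, £178 (q = 4 of N = 11).
Shortfall ratios: (266−66)/266 = 0.7519; (266−130)/266 = 0.5113; (266−150)/266 = 0.4361; (266−178)/266 = 0.3308.
Squared: 0.5653; 0.2614; 0.1902; 0.1094.
Sum = 1.126350; P₂ = 1.126350 / 11 = 0.1024.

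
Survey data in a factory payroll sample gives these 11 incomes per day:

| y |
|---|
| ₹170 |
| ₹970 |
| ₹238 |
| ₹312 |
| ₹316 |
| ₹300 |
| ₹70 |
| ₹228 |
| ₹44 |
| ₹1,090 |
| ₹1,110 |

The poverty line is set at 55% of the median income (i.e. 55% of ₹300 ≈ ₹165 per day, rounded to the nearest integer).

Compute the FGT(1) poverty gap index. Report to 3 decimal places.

0.119

Below the line: ₹44, ₹70 (q = 2 of N = 11).
Gap ratios (z−y)/z: (165−44)/165 = 0.7333; (165−70)/165 = 0.5758.
Σ = 1.309091. Dividing by the full population N = 11 gives P₁ = 0.119.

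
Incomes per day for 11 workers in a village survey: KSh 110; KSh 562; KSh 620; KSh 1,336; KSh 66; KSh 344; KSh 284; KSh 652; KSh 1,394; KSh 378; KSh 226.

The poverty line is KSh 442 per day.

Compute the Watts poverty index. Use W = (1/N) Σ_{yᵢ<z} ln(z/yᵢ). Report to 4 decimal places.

0.4375

Incomes under z: KSh 66, KSh 110, KSh 226, KSh 284, KSh 344, KSh 378 (q = 6 of N = 11).
Log gaps: ln(442/66) = 1.9017; ln(442/110) = 1.3908; ln(442/226) = 0.6708; ln(442/284) = 0.4423; ln(442/344) = 0.2507; ln(442/378) = 0.1564.
W = 4.812679 / 11 = 0.4375.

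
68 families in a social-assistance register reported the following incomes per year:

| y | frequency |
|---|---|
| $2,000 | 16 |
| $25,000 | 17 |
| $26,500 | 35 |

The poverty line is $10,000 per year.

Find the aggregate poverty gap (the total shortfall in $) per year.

$128,000

Below the line: 16×$2,000 (q = 16 of N = 68).
Individual gaps: 16×(10000−2000) = 128000.
Aggregate gap = $128,000.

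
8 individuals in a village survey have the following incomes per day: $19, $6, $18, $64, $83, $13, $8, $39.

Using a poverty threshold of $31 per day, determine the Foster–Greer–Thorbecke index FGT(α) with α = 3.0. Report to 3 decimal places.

0.158

Poor units: $6, $8, $13, $18, $19 (q = 5 of N = 8).
Shortfall ratios: (31−6)/31 = 0.8065; (31−8)/31 = 0.7419; (31−13)/31 = 0.5806; (31−18)/31 = 0.4194; (31−19)/31 = 0.3871.
Raised to α = 3.0: 0.52449; 0.40841; 0.19576; 0.07375; 0.05800.
Sum = 1.260414; FGT(3.0) = 1.260414 / 8 = 0.158.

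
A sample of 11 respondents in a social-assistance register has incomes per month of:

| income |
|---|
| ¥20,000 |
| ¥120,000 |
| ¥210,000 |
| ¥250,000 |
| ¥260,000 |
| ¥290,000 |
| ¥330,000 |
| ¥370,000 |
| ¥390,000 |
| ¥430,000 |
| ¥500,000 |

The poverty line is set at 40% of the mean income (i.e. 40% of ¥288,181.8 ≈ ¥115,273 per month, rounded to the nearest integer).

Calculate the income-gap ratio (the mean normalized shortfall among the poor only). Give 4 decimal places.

0.8265

Poor units: ¥20,000 (q = 1 of N = 11).
Shortfall ratios (z−y)/z: 0.8265; sum = 0.826499.
The income-gap ratio divides by q (the poor only): 0.826499 / 1 = 0.8265.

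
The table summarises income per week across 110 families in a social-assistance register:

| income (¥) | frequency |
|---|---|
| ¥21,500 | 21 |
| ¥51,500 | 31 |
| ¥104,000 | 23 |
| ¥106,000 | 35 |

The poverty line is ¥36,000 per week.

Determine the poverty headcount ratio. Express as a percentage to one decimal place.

21 of the 110 families have income below ¥36,000.
H = 21/110 = 19.1%.

19.1%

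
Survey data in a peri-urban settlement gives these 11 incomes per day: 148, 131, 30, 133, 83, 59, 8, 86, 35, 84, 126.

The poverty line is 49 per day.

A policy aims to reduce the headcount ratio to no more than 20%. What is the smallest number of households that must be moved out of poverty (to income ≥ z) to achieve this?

1

Currently q = 3 of N = 11 are below the line (H = 0.273).
A headcount ratio of at most 20% allows at most ⌊0.20 × 11⌋ = 2 poor households.
So at least 3 − 2 = 1 must be lifted.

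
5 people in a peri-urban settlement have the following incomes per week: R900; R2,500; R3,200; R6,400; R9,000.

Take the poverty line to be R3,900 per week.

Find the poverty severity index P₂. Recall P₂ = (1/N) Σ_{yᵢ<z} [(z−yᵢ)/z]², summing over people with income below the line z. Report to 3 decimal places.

0.151

Below the line: R900, R2,500, R3,200 (q = 3 of N = 5).
Normalized shortfalls: (3900−900)/3900 = 0.7692; (3900−2500)/3900 = 0.3590; (3900−3200)/3900 = 0.1795.
Squared: 0.5917; 0.1289; 0.0322.
Sum = 0.752794; P₂ = 0.752794 / 5 = 0.151.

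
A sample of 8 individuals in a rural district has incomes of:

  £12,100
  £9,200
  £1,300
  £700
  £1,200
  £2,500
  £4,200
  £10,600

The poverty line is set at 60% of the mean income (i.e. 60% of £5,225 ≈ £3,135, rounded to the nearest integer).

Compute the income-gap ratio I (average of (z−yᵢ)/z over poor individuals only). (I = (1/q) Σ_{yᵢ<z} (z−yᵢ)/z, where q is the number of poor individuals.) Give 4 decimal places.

Below z: £700, £1,200, £1,300, £2,500 (q = 4 of N = 8).
Shortfall ratios (z−y)/z: 0.7767, 0.6172, 0.5853, 0.2026; sum = 2.181818.
I averages over the q = 4 poor units only: 2.181818 / 4 = 0.5455.

0.5455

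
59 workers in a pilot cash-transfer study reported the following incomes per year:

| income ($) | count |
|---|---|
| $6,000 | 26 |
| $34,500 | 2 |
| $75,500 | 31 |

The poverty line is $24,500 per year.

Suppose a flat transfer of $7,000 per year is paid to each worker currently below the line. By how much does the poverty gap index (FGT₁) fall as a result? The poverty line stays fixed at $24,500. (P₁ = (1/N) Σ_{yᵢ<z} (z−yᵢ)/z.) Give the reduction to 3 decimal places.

Before: below the line — 26×$6,000; poverty gap index (FGT₁) = 0.33276.
After the $7,000 transfer: below the line — 26×$13,000; poverty gap index (FGT₁) = 0.20685.
Reduction = 0.33276 − 0.20685 = 0.126.

0.126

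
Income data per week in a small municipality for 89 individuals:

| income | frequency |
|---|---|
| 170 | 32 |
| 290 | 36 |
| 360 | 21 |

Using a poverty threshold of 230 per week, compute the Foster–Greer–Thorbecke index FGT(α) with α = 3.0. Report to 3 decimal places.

Below z: 32×170 (q = 32 of N = 89).
Normalized shortfalls: (230−170)/230 = 0.2609 (×32).
Raised to α = 3.0: 0.01775 (×32).
Sum = 0.568094; FGT(3.0) = 0.568094 / 89 = 0.006.

0.006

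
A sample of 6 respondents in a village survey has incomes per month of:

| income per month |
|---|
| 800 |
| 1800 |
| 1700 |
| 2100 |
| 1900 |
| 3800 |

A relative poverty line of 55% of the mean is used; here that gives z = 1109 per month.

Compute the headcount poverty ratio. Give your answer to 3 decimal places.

1 of the 6 respondents have income below 1109.
H = 1/6 = 0.167.

0.167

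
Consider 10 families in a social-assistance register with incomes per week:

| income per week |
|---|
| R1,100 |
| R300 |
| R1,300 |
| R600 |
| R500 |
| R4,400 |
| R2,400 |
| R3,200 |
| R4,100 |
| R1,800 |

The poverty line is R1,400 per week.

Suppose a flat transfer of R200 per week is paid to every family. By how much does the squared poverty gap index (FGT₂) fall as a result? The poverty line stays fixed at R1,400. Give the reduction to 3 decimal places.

Before: below the line — R300, R500, R600, R1,100, R1,300; squared poverty gap index (FGT₂) = 0.14082.
After the R200 transfer: below the line — R500, R700, R800, R1,300; squared poverty gap index (FGT₂) = 0.08520.
Reduction = 0.14082 − 0.08520 = 0.056.

0.056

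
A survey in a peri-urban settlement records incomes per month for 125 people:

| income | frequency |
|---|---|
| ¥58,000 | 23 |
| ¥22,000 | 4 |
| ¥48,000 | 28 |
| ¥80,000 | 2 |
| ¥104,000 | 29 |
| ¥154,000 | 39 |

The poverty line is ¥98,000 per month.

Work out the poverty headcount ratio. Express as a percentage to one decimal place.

45.6%

57 of the 125 people have income below ¥98,000.
H = 57/125 = 45.6%.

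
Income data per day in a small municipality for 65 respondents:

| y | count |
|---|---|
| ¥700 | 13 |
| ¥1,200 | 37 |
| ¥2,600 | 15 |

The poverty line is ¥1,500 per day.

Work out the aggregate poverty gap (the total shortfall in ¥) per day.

¥21,500

Below z: 13×¥700, 37×¥1,200 (q = 50 of N = 65).
Individual gaps: 13×(1500−700) = 10400; 37×(1500−1200) = 11100.
Aggregate gap = ¥21,500.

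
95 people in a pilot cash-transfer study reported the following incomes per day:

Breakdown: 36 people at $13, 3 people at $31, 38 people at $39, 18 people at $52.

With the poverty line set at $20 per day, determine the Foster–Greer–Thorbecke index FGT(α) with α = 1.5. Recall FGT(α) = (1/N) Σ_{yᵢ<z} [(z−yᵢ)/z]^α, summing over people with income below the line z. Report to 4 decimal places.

Below z: 36×$13 (q = 36 of N = 95).
Relative gaps: (20−13)/20 = 0.3500 (×36).
Raised to α = 1.5: 0.20706 (×36).
Sum = 7.454261; FGT(1.5) = 7.454261 / 95 = 0.0785.

0.0785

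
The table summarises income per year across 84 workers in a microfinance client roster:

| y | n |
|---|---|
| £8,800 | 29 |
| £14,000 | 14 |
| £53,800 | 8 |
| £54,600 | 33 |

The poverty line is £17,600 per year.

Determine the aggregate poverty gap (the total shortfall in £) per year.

Poor units: 29×£8,800, 14×£14,000 (q = 43 of N = 84).
Individual gaps: 29×(17600−8800) = 255200; 14×(17600−14000) = 50400.
Aggregate gap = £305,600.

£305,600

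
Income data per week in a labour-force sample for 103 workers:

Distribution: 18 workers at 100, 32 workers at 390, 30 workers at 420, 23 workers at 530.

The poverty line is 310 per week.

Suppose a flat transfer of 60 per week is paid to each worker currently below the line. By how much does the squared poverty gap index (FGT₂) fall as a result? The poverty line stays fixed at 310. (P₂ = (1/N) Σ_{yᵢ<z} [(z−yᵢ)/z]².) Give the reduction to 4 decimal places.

0.0393

Before: below the line — 18×100; squared poverty gap index (FGT₂) = 0.080196.
After the 60 transfer: below the line — 18×160; squared poverty gap index (FGT₂) = 0.040916.
Reduction = 0.080196 − 0.040916 = 0.0393.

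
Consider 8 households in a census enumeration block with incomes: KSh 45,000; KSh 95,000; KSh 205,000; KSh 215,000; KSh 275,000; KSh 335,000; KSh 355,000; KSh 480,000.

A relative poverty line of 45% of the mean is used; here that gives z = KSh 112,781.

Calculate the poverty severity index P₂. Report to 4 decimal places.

0.0483

Poor units: KSh 45,000, KSh 95,000 (q = 2 of N = 8).
Shortfall ratios: (112781−45000)/112781 = 0.6010; (112781−95000)/112781 = 0.1577.
Squared: 0.3612; 0.0249.
Sum = 0.386053; P₂ = 0.386053 / 8 = 0.0483.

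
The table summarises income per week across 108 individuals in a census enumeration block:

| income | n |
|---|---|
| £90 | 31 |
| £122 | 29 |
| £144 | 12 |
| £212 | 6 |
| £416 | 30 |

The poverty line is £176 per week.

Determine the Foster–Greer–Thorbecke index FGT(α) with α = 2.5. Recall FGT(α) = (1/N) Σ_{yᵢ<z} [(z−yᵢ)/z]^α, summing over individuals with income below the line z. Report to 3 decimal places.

Incomes under z: 31×£90, 29×£122, 12×£144 (q = 72 of N = 108).
Gap ratios (z−y)/z: (176−90)/176 = 0.4886 (×31); (176−122)/176 = 0.3068 (×29); (176−144)/176 = 0.1818 (×12).
Raised to α = 2.5: 0.16690 (×31); 0.05214 (×29); 0.01410 (×12).
Sum = 6.855318; FGT(2.5) = 6.855318 / 108 = 0.063.

0.063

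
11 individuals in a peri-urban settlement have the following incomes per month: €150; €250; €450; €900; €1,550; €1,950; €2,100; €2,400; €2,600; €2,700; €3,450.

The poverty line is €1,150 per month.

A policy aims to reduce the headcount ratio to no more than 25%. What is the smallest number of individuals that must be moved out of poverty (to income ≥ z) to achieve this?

2

4 of the 11 individuals are poor, so H = 4/11 = 0.364.
A headcount ratio of at most 25% allows at most ⌊0.25 × 11⌋ = 2 poor individuals.
So at least 4 − 2 = 2 must be lifted.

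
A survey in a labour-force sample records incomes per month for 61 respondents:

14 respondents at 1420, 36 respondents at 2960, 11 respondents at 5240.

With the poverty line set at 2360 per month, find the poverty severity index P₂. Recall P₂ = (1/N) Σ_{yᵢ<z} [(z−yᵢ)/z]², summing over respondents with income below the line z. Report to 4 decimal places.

0.0364

Poor units: 14×1420 (q = 14 of N = 61).
Shortfall ratios: (2360−1420)/2360 = 0.3983 (×14).
Squared: 0.1586 (×14).
Sum = 2.221057; P₂ = 2.221057 / 61 = 0.0364.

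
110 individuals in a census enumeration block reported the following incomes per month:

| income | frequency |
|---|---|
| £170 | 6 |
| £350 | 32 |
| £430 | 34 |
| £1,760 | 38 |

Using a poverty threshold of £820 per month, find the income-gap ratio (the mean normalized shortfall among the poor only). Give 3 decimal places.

Incomes under z: 6×£170, 32×£350, 34×£430 (q = 72 of N = 110).
Relative gaps: 0.7927 (×6), 0.5732 (×32), 0.4756 (×34); sum = 39.268293.
I averages over the q = 72 poor units only: 39.268293 / 72 = 0.545.

0.545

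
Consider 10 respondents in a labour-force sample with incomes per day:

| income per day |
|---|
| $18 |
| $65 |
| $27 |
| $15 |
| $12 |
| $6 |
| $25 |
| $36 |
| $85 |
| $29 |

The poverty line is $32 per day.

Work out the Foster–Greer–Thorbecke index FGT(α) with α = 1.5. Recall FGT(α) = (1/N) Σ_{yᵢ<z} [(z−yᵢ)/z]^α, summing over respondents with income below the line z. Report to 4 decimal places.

0.2096

Poor units: $6, $12, $15, $18, $25, $27, $29 (q = 7 of N = 10).
Normalized shortfalls: (32−6)/32 = 0.8125; (32−12)/32 = 0.6250; (32−15)/32 = 0.5312; (32−18)/32 = 0.4375; (32−25)/32 = 0.2188; (32−27)/32 = 0.1562; (32−29)/32 = 0.0938.
Raised to α = 1.5: 0.73238; 0.49411; 0.38721; 0.28938; 0.10231; 0.06176; 0.02870.
Sum = 2.095853; FGT(1.5) = 2.095853 / 10 = 0.2096.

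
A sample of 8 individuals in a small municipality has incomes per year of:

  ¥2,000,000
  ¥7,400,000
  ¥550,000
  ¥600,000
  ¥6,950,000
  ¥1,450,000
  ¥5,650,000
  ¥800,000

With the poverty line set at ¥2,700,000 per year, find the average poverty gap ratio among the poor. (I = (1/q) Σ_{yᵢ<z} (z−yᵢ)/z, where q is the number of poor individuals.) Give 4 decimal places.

0.6000

Below the line: ¥550,000, ¥600,000, ¥800,000, ¥1,450,000, ¥2,000,000 (q = 5 of N = 8).
Shortfall ratios (z−y)/z: 0.7963, 0.7778, 0.7037, 0.4630, 0.2593; sum = 3.000000.
I averages over the q = 5 poor units only: 3.000000 / 5 = 0.6000.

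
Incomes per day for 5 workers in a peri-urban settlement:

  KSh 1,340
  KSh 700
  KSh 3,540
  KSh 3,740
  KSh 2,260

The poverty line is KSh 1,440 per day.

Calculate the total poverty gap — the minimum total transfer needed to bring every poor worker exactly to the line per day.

Incomes under z: KSh 700, KSh 1,340 (q = 2 of N = 5).
Individual gaps: 1440−700 = 740; 1440−1340 = 100.
Aggregate gap = KSh 840.

KSh 840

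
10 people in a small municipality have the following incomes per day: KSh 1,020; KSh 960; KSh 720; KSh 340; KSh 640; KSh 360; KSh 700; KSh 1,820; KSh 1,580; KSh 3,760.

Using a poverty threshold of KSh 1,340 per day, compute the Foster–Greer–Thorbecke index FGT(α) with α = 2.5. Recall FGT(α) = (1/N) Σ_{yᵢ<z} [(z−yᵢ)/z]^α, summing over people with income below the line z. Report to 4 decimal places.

0.1510

Below z: KSh 340, KSh 360, KSh 640, KSh 700, KSh 720, KSh 960, KSh 1,020 (q = 7 of N = 10).
Relative gaps: (1340−340)/1340 = 0.7463; (1340−360)/1340 = 0.7313; (1340−640)/1340 = 0.5224; (1340−700)/1340 = 0.4776; (1340−720)/1340 = 0.4627; (1340−960)/1340 = 0.2836; (1340−1020)/1340 = 0.2388.
Raised to α = 2.5: 0.48110; 0.45741; 0.19723; 0.15765; 0.14562; 0.04282; 0.02787.
Sum = 1.509705; FGT(2.5) = 1.509705 / 10 = 0.1510.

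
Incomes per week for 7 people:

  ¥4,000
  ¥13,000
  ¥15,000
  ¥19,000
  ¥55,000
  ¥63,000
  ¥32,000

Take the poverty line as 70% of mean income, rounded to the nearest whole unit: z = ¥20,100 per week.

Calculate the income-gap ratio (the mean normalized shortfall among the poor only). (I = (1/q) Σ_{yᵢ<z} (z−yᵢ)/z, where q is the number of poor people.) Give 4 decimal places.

Below the line: ¥4,000, ¥13,000, ¥15,000, ¥19,000 (q = 4 of N = 7).
Relative gaps: 0.8010, 0.3532, 0.2537, 0.0547; sum = 1.462687.
The income-gap ratio divides by q (the poor only): 1.462687 / 4 = 0.3657.

0.3657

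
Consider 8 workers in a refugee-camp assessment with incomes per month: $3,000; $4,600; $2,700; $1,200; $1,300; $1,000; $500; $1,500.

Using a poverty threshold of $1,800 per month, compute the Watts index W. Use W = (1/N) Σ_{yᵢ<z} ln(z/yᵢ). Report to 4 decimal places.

Incomes under z: $500, $1,000, $1,200, $1,300, $1,500 (q = 5 of N = 8).
Log shortfalls: ln(1800/500) = 1.2809; ln(1800/1000) = 0.5878; ln(1800/1200) = 0.4055; ln(1800/1300) = 0.3254; ln(1800/1500) = 0.1823.
W = 2.781930 / 8 = 0.3477.

0.3477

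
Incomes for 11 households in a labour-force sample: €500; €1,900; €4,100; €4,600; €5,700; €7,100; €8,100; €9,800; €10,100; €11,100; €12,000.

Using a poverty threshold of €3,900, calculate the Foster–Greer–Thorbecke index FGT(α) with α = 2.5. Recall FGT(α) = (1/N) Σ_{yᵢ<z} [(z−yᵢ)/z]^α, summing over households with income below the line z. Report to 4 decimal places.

Incomes under z: €500, €1,900 (q = 2 of N = 11).
Shortfall ratios: (3900−500)/3900 = 0.8718; (3900−1900)/3900 = 0.5128.
Raised to α = 2.5: 0.70964; 0.18833.
Sum = 0.897964; FGT(2.5) = 0.897964 / 11 = 0.0816.

0.0816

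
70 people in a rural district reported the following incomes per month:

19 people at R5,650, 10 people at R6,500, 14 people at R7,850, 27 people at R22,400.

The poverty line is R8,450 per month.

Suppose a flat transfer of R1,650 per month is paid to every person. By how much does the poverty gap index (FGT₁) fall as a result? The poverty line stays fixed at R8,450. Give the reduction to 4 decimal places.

0.0951

Before: below the line — 19×R5,650, 10×R6,500, 14×R7,850; poverty gap index (FGT₁) = 0.137109.
After the R1,650 transfer: below the line — 19×R7,300, 10×R8,150; poverty gap index (FGT₁) = 0.042012.
Reduction = 0.137109 − 0.042012 = 0.0951.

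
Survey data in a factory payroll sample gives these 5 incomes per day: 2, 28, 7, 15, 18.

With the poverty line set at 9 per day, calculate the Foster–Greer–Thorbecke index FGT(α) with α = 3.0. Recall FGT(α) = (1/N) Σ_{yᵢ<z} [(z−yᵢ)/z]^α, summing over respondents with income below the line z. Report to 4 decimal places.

0.0963

Incomes under z: 2, 7 (q = 2 of N = 5).
Gap ratios (z−y)/z: (9−2)/9 = 0.7778; (9−7)/9 = 0.2222.
Raised to α = 3.0: 0.47051; 0.01097.
Sum = 0.481481; FGT(3.0) = 0.481481 / 5 = 0.0963.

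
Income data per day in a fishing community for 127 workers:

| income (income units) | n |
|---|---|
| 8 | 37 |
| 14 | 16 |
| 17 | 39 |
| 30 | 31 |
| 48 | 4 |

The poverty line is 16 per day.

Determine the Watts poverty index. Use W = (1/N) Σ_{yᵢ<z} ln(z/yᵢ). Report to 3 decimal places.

0.219

Below the line: 37×8, 16×14 (q = 53 of N = 127).
Log gaps: ln(16/8) = 0.6931 (×37); ln(16/14) = 0.1335 (×16).
W = 27.782948 / 127 = 0.219.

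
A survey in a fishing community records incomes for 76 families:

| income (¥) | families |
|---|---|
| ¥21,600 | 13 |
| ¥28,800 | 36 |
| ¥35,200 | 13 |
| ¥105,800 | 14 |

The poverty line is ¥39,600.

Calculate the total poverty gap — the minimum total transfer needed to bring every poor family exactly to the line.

¥680,000

Poor units: 13×¥21,600, 36×¥28,800, 13×¥35,200 (q = 62 of N = 76).
Individual gaps: 13×(39600−21600) = 234000; 36×(39600−28800) = 388800; 13×(39600−35200) = 57200.
Aggregate gap = ¥680,000.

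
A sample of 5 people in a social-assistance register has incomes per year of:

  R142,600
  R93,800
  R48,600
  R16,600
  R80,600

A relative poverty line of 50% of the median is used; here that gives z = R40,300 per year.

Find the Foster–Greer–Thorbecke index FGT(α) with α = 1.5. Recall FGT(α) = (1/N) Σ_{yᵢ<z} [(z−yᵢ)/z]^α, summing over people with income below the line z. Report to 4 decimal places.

Incomes under z: R16,600 (q = 1 of N = 5).
Normalized shortfalls: (40300−16600)/40300 = 0.5881.
Raised to α = 1.5: 0.45099.
Sum = 0.450988; FGT(1.5) = 0.450988 / 5 = 0.0902.

0.0902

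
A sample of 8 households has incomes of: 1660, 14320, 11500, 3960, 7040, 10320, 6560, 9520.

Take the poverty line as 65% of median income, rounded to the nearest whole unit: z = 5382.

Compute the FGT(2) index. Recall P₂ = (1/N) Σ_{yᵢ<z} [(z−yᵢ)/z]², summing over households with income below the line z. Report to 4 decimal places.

0.0685

Incomes under z: 1660, 3960 (q = 2 of N = 8).
Shortfall ratios: (5382−1660)/5382 = 0.6916; (5382−3960)/5382 = 0.2642.
Squared: 0.4783; 0.0698.
Sum = 0.548070; P₂ = 0.548070 / 8 = 0.0685.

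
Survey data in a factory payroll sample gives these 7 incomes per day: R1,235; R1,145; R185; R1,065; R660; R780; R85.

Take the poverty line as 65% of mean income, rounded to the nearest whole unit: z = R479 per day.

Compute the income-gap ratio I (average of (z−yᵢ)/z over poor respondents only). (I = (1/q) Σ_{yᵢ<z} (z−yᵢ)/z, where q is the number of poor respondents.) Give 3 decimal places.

Below z: R85, R185 (q = 2 of N = 7).
Relative gaps: 0.8225, 0.6138; sum = 1.436326.
The income-gap ratio divides by q (the poor only): 1.436326 / 2 = 0.718.

0.718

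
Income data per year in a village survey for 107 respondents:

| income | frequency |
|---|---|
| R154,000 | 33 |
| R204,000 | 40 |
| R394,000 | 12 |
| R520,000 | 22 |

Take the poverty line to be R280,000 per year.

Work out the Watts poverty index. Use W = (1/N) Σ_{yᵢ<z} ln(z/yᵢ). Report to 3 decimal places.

0.303

Below the line: 33×R154,000, 40×R204,000 (q = 73 of N = 107).
ln(z/y) terms: ln(280000/154000) = 0.5978 (×33); ln(280000/204000) = 0.3167 (×40).
W = 32.395405 / 107 = 0.303.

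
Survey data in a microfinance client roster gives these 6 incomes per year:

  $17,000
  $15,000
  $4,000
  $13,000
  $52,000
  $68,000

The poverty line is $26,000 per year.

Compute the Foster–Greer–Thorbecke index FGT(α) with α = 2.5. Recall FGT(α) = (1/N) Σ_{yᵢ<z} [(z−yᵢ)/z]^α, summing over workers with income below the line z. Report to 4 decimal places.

0.1704

Incomes under z: $4,000, $13,000, $15,000, $17,000 (q = 4 of N = 6).
Gap ratios (z−y)/z: (26000−4000)/26000 = 0.8462; (26000−13000)/26000 = 0.5000; (26000−15000)/26000 = 0.4231; (26000−17000)/26000 = 0.3462.
Raised to α = 2.5: 0.65860; 0.17678; 0.11643; 0.07050.
Sum = 1.022302; FGT(2.5) = 1.022302 / 6 = 0.1704.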